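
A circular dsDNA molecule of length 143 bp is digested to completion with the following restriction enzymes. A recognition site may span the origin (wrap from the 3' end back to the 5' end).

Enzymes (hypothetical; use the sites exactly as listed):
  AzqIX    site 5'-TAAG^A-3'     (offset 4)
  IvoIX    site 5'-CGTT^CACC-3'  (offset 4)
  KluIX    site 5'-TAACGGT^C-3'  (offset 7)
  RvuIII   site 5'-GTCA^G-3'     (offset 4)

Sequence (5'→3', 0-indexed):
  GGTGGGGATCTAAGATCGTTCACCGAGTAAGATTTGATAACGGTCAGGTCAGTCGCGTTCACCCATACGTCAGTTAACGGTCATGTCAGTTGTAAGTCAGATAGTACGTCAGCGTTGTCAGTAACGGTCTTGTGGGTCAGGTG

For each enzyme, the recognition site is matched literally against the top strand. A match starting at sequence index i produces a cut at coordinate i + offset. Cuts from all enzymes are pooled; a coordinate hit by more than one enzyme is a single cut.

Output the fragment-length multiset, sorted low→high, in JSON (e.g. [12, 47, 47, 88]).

[2,5,6,7,8,8,9,9,11,11,11,12,13,13,18]

Per-enzyme occurrences:
  AzqIX TAAGA/4: at [10, 27] ⇒ [14, 31]
  IvoIX CGTTCACC/4: at [16, 55] ⇒ [20, 59]
  KluIX TAACGGTC/7: at [37, 74, 121] ⇒ [44, 81, 128]
  RvuIII GTCAG/4: at [42, 47, 68, 84, 95, 107, 116, 135] ⇒ [46, 51, 72, 88, 99, 111, 120, 139]

Pooled cuts: [14, 20, 31, 44, 46, 51, 59, 72, 81, 88, 99, 111, 120, 128, 139]

Fragment lengths:
  14→20: 6 bp
  20→31: 11 bp
  31→44: 13 bp
  44→46: 2 bp
  46→51: 5 bp
  51→59: 8 bp
  59→72: 13 bp
  72→81: 9 bp
  81→88: 7 bp
  88→99: 11 bp
  99→111: 12 bp
  111→120: 9 bp
  120→128: 8 bp
  128→139: 11 bp
  139→14 (wrap): 143-139+14 = 18 bp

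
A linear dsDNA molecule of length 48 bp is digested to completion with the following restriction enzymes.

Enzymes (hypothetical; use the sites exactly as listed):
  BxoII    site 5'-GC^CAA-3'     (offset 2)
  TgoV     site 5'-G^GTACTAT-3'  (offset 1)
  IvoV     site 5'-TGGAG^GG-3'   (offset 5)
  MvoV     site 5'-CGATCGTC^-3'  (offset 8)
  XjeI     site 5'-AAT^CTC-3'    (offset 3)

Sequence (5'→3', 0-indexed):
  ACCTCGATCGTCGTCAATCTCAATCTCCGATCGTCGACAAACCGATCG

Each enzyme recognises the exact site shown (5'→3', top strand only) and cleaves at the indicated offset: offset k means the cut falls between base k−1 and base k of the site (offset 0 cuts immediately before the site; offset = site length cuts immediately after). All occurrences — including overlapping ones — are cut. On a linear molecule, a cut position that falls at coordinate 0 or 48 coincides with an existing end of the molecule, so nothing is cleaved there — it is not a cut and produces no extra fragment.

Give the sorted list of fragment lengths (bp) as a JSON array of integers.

Per-enzyme occurrences:
  BxoII (GCCAA, off=2): no sites
  TgoV (GGTACTAT, off=1): no sites
  IvoV (TGGAGGG, off=5): no sites
  MvoV (CGATCGTC, off=8): starts [4, 27] → cuts [12, 35]
  XjeI (AATCTC, off=3): starts [15, 21] → cuts [18, 24]

All cut coordinates (distinct, sorted): [12, 18, 24, 35]

Fragment lengths:
  [0,12): 12 bp
  [12,18): 6 bp
  [18,24): 6 bp
  [24,35): 11 bp
  [35,48): 13 bp

[6,6,11,12,13]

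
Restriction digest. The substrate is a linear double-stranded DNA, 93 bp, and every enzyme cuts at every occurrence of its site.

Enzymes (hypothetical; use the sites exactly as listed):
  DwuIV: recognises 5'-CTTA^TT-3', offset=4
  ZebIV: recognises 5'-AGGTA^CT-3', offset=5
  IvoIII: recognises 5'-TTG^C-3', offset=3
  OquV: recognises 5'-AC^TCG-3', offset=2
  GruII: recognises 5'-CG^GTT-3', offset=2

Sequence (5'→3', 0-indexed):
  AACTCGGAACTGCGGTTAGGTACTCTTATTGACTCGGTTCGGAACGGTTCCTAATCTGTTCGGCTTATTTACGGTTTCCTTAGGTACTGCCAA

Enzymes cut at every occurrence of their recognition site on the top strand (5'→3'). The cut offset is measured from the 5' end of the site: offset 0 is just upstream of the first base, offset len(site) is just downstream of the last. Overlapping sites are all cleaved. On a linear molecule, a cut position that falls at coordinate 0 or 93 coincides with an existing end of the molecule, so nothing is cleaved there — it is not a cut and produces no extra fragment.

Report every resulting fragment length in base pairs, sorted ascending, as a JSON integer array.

Site scan:
  DwuIV (CTTATT, off=4): starts [24, 63] → cuts [28, 67]
  ZebIV (AGGTACT, off=5): starts [17, 81] → cuts [22, 86]
  IvoIII (TTGC, off=3): no sites
  OquV (ACTCG, off=2): starts [1, 31] → cuts [3, 33]
  GruII (CGGTT, off=2): starts [12, 34, 44, 71] → cuts [14, 36, 46, 73]

Pooled cuts: [3, 14, 22, 28, 33, 36, 46, 67, 73, 86]

Fragments:
  [0,3): 3 bp
  [3,14): 11 bp
  [14,22): 8 bp
  [22,28): 6 bp
  [28,33): 5 bp
  [33,36): 3 bp
  [36,46): 10 bp
  [46,67): 21 bp
  [67,73): 6 bp
  [73,86): 13 bp
  [86,93): 7 bp

[3,3,5,6,6,7,8,10,11,13,21]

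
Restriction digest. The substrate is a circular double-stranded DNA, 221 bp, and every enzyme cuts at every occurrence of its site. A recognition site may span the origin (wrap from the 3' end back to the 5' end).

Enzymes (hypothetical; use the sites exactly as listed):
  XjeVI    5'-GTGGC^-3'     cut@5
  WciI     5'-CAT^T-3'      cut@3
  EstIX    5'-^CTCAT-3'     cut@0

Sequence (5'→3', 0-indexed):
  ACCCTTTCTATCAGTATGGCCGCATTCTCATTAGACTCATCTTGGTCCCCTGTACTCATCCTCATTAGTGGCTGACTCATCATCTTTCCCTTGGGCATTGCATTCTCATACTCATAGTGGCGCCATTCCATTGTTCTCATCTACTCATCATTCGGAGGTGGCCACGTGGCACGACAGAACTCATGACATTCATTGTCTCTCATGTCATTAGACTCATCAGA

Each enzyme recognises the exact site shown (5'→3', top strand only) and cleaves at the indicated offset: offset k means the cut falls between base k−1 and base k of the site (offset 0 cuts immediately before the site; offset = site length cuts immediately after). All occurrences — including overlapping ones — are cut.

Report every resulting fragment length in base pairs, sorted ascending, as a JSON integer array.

Scan for sites:
  XjeVI GTGGC/5: at [67, 116, 157, 165] ⇒ [72, 121, 162, 170]
  WciI CATT/3: at [22, 28, 62, 95, 100, 123, 128, 148, 186, 190, 205] ⇒ [25, 31, 65, 98, 103, 126, 131, 151, 189, 193, 208]
  EstIX CTCAT/0: at [26, 35, 54, 60, 75, 104, 110, 135, 143, 179, 198, 212] ⇒ [26, 35, 54, 60, 75, 104, 110, 135, 143, 179, 198, 212]

All cut coordinates (distinct, sorted): [25, 26, 31, 35, 54, 60, 65, 72, 75, 98, 103, 104, 110, 121, 126, 131, 135, 143, 151, 162, 170, 179, 189, 193, 198, 208, 212]

Fragment lengths:
  25→26: 1 bp
  26→31: 5 bp
  31→35: 4 bp
  35→54: 19 bp
  54→60: 6 bp
  60→65: 5 bp
  65→72: 7 bp
  72→75: 3 bp
  75→98: 23 bp
  98→103: 5 bp
  103→104: 1 bp
  104→110: 6 bp
  110→121: 11 bp
  121→126: 5 bp
  126→131: 5 bp
  131→135: 4 bp
  135→143: 8 bp
  143→151: 8 bp
  151→162: 11 bp
  162→170: 8 bp
  170→179: 9 bp
  179→189: 10 bp
  189→193: 4 bp
  193→198: 5 bp
  198→208: 10 bp
  208→212: 4 bp
  212→25 (wrap): 221-212+25 = 34 bp

[1,1,3,4,4,4,4,5,5,5,5,5,5,6,6,7,8,8,8,9,10,10,11,11,19,23,34]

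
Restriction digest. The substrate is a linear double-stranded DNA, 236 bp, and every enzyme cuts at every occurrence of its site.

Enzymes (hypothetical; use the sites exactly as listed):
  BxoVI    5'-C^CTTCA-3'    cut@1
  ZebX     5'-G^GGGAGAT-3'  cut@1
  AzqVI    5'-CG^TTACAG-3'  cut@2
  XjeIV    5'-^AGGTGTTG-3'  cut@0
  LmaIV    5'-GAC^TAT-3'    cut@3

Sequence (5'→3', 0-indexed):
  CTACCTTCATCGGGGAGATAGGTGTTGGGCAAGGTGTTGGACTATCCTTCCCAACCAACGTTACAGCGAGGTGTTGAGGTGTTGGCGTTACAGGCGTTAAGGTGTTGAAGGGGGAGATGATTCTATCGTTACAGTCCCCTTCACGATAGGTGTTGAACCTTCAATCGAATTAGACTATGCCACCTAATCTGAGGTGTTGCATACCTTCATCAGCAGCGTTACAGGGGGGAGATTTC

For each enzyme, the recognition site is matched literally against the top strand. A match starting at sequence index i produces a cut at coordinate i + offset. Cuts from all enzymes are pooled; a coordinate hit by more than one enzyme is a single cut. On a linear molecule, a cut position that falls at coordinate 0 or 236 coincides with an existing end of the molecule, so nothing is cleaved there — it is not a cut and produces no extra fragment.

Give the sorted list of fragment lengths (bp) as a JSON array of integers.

[4,7,8,8,8,8,9,10,10,11,11,11,12,12,12,13,14,16,17,17,18]

Per-enzyme occurrences:
  BxoVI (CCTTCA, off=1): starts [3, 137, 157, 203] → cuts [4, 138, 158, 204]
  ZebX (GGGGAGAT, off=1): starts [11, 110, 225] → cuts [12, 111, 226]
  AzqVI (CGTTACAG, off=2): starts [58, 85, 126, 216] → cuts [60, 87, 128, 218]
  XjeIV (AGGTGTTG, off=0): starts [19, 31, 68, 76, 99, 147, 191] → cuts [19, 31, 68, 76, 99, 147, 191]
  LmaIV (GACTAT, off=3): starts [39, 172] → cuts [42, 175]

All cut coordinates (distinct, sorted): [4, 12, 19, 31, 42, 60, 68, 76, 87, 99, 111, 128, 138, 147, 158, 175, 191, 204, 218, 226]

Fragment lengths:
  [0,4): 4 bp
  [4,12): 8 bp
  [12,19): 7 bp
  [19,31): 12 bp
  [31,42): 11 bp
  [42,60): 18 bp
  [60,68): 8 bp
  [68,76): 8 bp
  [76,87): 11 bp
  [87,99): 12 bp
  [99,111): 12 bp
  [111,128): 17 bp
  [128,138): 10 bp
  [138,147): 9 bp
  [147,158): 11 bp
  [158,175): 17 bp
  [175,191): 16 bp
  [191,204): 13 bp
  [204,218): 14 bp
  [218,226): 8 bp
  [226,236): 10 bp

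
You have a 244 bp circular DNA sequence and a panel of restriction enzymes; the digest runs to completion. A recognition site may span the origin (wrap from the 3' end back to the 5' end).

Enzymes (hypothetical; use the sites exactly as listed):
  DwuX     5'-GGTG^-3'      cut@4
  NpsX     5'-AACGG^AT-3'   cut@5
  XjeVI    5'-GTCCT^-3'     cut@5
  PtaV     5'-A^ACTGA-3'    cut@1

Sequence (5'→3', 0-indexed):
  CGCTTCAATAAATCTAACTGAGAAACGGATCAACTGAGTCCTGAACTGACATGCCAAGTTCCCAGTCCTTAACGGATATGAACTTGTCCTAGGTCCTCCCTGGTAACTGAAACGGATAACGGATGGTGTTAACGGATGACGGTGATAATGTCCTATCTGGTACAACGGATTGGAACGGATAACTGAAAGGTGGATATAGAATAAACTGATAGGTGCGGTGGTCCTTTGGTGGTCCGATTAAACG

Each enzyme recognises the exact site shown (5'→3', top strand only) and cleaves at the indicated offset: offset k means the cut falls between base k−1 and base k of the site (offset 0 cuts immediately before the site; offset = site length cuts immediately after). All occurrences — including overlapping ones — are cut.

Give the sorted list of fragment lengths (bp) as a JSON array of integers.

Scan for sites:
  DwuX (GGTG, off=4): starts [124, 140, 188, 211, 216, 227] → cuts [128, 144, 192, 215, 220, 231]
  NpsX (AACGGAT, off=5): starts [23, 70, 110, 117, 130, 163, 173] → cuts [28, 75, 115, 122, 135, 168, 178]
  XjeVI (GTCCT, off=5): starts [37, 64, 85, 92, 149, 220] → cuts [42, 69, 90, 97, 154, 225]
  PtaV (AACTGA, off=1): starts [15, 31, 43, 104, 180, 203] → cuts [16, 32, 44, 105, 181, 204]

Pooled cuts: [16, 28, 32, 42, 44, 69, 75, 90, 97, 105, 115, 122, 128, 135, 144, 154, 168, 178, 181, 192, 204, 215, 220, 225, 231]

Fragment lengths:
  16→28: 12 bp
  28→32: 4 bp
  32→42: 10 bp
  42→44: 2 bp
  44→69: 25 bp
  69→75: 6 bp
  75→90: 15 bp
  90→97: 7 bp
  97→105: 8 bp
  105→115: 10 bp
  115→122: 7 bp
  122→128: 6 bp
  128→135: 7 bp
  135→144: 9 bp
  144→154: 10 bp
  154→168: 14 bp
  168→178: 10 bp
  178→181: 3 bp
  181→192: 11 bp
  192→204: 12 bp
  204→215: 11 bp
  215→220: 5 bp
  220→225: 5 bp
  225→231: 6 bp
  231→16 (wrap): 244-231+16 = 29 bp

[2,3,4,5,5,6,6,6,7,7,7,8,9,10,10,10,10,11,11,12,12,14,15,25,29]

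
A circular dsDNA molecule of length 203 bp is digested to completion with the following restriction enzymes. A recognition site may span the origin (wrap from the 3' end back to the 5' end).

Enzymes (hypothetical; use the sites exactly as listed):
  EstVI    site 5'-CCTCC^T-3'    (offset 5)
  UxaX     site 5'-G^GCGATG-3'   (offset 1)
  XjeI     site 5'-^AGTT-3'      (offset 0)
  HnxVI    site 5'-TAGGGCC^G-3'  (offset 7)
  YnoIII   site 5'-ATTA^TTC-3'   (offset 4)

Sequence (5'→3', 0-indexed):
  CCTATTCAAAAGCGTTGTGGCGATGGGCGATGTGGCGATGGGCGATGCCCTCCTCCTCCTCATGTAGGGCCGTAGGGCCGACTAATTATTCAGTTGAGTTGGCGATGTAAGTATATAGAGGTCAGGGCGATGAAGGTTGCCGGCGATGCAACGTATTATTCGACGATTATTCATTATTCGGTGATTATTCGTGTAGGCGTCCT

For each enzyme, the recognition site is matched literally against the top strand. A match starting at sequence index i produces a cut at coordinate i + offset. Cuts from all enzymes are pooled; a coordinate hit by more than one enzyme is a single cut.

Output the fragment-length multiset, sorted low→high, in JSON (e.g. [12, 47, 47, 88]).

Site scan:
  EstVI CCTCCT/5: at [48, 51, 54, 200] ⇒ [2, 53, 56, 59]
  UxaX GGCGATG/1: at [18, 25, 33, 40, 100, 125, 141] ⇒ [19, 26, 34, 41, 101, 126, 142]
  XjeI AGTT/0: at [91, 96] ⇒ [91, 96]
  HnxVI TAGGGCCG/7: at [64, 72] ⇒ [71, 79]
  YnoIII ATTATTC/4: at [84, 154, 165, 172, 183] ⇒ [88, 158, 169, 176, 187]

Pooled cuts: [2, 19, 26, 34, 41, 53, 56, 59, 71, 79, 88, 91, 96, 101, 126, 142, 158, 169, 176, 187]

Fragment lengths:
  2→19: 17 bp
  19→26: 7 bp
  26→34: 8 bp
  34→41: 7 bp
  41→53: 12 bp
  53→56: 3 bp
  56→59: 3 bp
  59→71: 12 bp
  71→79: 8 bp
  79→88: 9 bp
  88→91: 3 bp
  91→96: 5 bp
  96→101: 5 bp
  101→126: 25 bp
  126→142: 16 bp
  142→158: 16 bp
  158→169: 11 bp
  169→176: 7 bp
  176→187: 11 bp
  187→2 (wrap): 203-187+2 = 18 bp

[3,3,3,5,5,7,7,7,8,8,9,11,11,12,12,16,16,17,18,25]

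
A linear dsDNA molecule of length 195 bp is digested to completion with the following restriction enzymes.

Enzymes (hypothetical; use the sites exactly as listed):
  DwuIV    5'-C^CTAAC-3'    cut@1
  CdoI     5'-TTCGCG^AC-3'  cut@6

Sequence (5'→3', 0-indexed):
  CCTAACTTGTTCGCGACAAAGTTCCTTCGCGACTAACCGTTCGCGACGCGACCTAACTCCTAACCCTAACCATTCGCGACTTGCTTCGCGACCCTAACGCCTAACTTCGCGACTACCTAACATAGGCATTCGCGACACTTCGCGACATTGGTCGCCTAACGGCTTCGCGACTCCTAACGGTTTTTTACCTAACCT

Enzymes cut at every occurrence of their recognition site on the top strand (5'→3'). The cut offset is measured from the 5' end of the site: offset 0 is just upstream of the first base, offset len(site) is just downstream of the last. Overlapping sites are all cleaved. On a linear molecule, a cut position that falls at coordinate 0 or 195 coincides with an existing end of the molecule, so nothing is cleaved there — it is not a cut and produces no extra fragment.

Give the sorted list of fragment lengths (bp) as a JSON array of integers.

Scan for sites:
  DwuIV (CCTAAC, off=1): starts [0, 51, 58, 64, 92, 99, 115, 154, 172, 187] → cuts [1, 52, 59, 65, 93, 100, 116, 155, 173, 188]
  CdoI (TTCGCGAC, off=6): starts [9, 25, 39, 72, 84, 105, 128, 138, 163] → cuts [15, 31, 45, 78, 90, 111, 134, 144, 169]

All cut coordinates (distinct, sorted): [1, 15, 31, 45, 52, 59, 65, 78, 90, 93, 100, 111, 116, 134, 144, 155, 169, 173, 188]

Fragments:
  [0,1): 1 bp
  [1,15): 14 bp
  [15,31): 16 bp
  [31,45): 14 bp
  [45,52): 7 bp
  [52,59): 7 bp
  [59,65): 6 bp
  [65,78): 13 bp
  [78,90): 12 bp
  [90,93): 3 bp
  [93,100): 7 bp
  [100,111): 11 bp
  [111,116): 5 bp
  [116,134): 18 bp
  [134,144): 10 bp
  [144,155): 11 bp
  [155,169): 14 bp
  [169,173): 4 bp
  [173,188): 15 bp
  [188,195): 7 bp

[1,3,4,5,6,7,7,7,7,10,11,11,12,13,14,14,14,15,16,18]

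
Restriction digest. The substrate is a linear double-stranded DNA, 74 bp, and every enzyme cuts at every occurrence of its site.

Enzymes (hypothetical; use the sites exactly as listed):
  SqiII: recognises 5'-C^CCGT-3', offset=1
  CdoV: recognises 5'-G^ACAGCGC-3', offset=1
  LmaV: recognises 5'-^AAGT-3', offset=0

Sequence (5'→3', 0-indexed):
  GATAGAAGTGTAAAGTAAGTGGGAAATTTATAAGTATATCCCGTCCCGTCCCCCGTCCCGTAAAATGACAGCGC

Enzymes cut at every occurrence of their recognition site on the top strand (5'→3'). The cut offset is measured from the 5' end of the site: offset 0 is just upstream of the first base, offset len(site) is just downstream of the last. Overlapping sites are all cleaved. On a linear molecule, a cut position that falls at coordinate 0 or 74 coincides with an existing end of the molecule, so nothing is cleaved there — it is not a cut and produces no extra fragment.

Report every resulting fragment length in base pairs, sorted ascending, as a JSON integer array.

[4,5,5,5,7,7,7,9,10,15]

Per-enzyme occurrences:
  SqiII CCCGT/1: at [39, 44, 51, 56] ⇒ [40, 45, 52, 57]
  CdoV GACAGCGC/1: at [66] ⇒ [67]
  LmaV AAGT/0: at [5, 12, 16, 31] ⇒ [5, 12, 16, 31]

Pooled cuts: [5, 12, 16, 31, 40, 45, 52, 57, 67]

Fragments:
  [0,5): 5 bp
  [5,12): 7 bp
  [12,16): 4 bp
  [16,31): 15 bp
  [31,40): 9 bp
  [40,45): 5 bp
  [45,52): 7 bp
  [52,57): 5 bp
  [57,67): 10 bp
  [67,74): 7 bp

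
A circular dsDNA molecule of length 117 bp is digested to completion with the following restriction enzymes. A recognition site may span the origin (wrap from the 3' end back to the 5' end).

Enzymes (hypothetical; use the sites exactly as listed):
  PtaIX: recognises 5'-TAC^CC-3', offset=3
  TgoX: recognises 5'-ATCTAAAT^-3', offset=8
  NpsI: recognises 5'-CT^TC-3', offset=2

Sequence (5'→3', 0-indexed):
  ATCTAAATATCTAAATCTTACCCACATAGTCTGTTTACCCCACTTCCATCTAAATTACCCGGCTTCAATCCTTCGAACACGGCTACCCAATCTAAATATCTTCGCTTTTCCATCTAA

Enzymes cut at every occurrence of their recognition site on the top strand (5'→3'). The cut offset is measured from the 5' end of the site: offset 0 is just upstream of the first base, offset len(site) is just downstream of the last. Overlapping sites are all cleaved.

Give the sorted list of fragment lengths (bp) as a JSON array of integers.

Scan for sites:
  PtaIX (TACCC, off=3): starts [18, 35, 55, 83] → cuts [21, 38, 58, 86]
  TgoX (ATCTAAAT, off=8): starts [0, 8, 47, 89, 111] → cuts [2, 8, 16, 55, 97]
  NpsI (CTTC, off=2): starts [42, 62, 70, 99] → cuts [44, 64, 72, 101]

All cut coordinates (distinct, sorted): [2, 8, 16, 21, 38, 44, 55, 58, 64, 72, 86, 97, 101]

Fragments:
  2→8: 6 bp
  8→16: 8 bp
  16→21: 5 bp
  21→38: 17 bp
  38→44: 6 bp
  44→55: 11 bp
  55→58: 3 bp
  58→64: 6 bp
  64→72: 8 bp
  72→86: 14 bp
  86→97: 11 bp
  97→101: 4 bp
  101→2 (wrap): 117-101+2 = 18 bp

[3,4,5,6,6,6,8,8,11,11,14,17,18]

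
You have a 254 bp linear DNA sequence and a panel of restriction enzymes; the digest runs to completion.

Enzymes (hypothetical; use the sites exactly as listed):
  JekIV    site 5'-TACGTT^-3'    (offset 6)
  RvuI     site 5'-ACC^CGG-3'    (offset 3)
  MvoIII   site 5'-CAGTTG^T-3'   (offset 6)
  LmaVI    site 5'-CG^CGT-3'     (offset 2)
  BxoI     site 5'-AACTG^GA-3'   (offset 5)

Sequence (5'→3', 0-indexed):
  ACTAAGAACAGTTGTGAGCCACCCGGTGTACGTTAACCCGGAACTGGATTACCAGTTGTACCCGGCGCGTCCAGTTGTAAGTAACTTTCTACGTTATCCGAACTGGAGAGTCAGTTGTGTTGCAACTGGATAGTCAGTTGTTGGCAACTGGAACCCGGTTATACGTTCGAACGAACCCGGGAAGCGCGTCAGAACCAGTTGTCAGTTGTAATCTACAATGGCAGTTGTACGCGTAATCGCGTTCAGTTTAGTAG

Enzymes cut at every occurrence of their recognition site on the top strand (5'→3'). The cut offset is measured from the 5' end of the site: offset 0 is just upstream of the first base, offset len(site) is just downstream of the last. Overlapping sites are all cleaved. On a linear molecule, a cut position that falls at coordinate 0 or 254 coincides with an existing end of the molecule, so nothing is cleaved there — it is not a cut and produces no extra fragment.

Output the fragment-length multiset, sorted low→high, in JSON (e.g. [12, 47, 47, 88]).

Site scan:
  JekIV (TACGTT, off=6): starts [28, 89, 161] → cuts [34, 95, 167]
  RvuI (ACCCGG, off=3): starts [20, 35, 59, 152, 174] → cuts [23, 38, 62, 155, 177]
  MvoIII (CAGTTGT, off=6): starts [8, 52, 71, 111, 134, 195, 202, 221] → cuts [14, 58, 77, 117, 140, 201, 208, 227]
  LmaVI (CGCGT, off=2): starts [65, 184, 229, 237] → cuts [67, 186, 231, 239]
  BxoI (AACTGGA, off=5): starts [41, 100, 123, 145] → cuts [46, 105, 128, 150]

Pooled cuts: [14, 23, 34, 38, 46, 58, 62, 67, 77, 95, 105, 117, 128, 140, 150, 155, 167, 177, 186, 201, 208, 227, 231, 239]

Fragments:
  [0,14): 14 bp
  [14,23): 9 bp
  [23,34): 11 bp
  [34,38): 4 bp
  [38,46): 8 bp
  [46,58): 12 bp
  [58,62): 4 bp
  [62,67): 5 bp
  [67,77): 10 bp
  [77,95): 18 bp
  [95,105): 10 bp
  [105,117): 12 bp
  [117,128): 11 bp
  [128,140): 12 bp
  [140,150): 10 bp
  [150,155): 5 bp
  [155,167): 12 bp
  [167,177): 10 bp
  [177,186): 9 bp
  [186,201): 15 bp
  [201,208): 7 bp
  [208,227): 19 bp
  [227,231): 4 bp
  [231,239): 8 bp
  [239,254): 15 bp

[4,4,4,5,5,7,8,8,9,9,10,10,10,10,11,11,12,12,12,12,14,15,15,18,19]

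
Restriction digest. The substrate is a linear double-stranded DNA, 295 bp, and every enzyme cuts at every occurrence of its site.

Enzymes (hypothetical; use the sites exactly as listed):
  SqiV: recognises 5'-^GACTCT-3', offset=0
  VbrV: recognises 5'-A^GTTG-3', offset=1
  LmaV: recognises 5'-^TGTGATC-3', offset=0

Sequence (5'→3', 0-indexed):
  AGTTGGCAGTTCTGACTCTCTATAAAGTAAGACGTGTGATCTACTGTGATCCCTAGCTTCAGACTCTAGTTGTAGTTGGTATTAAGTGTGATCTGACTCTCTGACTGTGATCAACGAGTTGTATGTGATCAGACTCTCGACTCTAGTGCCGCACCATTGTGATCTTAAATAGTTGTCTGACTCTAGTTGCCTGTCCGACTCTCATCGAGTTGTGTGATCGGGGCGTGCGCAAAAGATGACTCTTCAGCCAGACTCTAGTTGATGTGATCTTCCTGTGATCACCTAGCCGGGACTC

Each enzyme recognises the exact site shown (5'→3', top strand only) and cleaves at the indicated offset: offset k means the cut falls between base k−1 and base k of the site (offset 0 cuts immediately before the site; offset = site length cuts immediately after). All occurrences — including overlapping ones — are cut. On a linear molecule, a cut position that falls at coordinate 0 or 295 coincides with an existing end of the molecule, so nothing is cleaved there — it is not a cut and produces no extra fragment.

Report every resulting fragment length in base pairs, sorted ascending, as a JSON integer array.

Site scan:
  SqiV GACTCT/0: at [13, 61, 94, 131, 138, 178, 196, 237, 250] ⇒ [13, 61, 94, 131, 138, 178, 196, 237, 250]
  VbrV AGTTG/1: at [0, 67, 73, 116, 170, 184, 207, 256] ⇒ [1, 68, 74, 117, 171, 185, 208, 257]
  LmaV TGTGATC/0: at [34, 44, 86, 105, 123, 157, 212, 262, 273] ⇒ [34, 44, 86, 105, 123, 157, 212, 262, 273]

All cut coordinates (distinct, sorted): [1, 13, 34, 44, 61, 68, 74, 86, 94, 105, 117, 123, 131, 138, 157, 171, 178, 185, 196, 208, 212, 237, 250, 257, 262, 273]

Fragment lengths:
  [0,1): 1 bp
  [1,13): 12 bp
  [13,34): 21 bp
  [34,44): 10 bp
  [44,61): 17 bp
  [61,68): 7 bp
  [68,74): 6 bp
  [74,86): 12 bp
  [86,94): 8 bp
  [94,105): 11 bp
  [105,117): 12 bp
  [117,123): 6 bp
  [123,131): 8 bp
  [131,138): 7 bp
  [138,157): 19 bp
  [157,171): 14 bp
  [171,178): 7 bp
  [178,185): 7 bp
  [185,196): 11 bp
  [196,208): 12 bp
  [208,212): 4 bp
  [212,237): 25 bp
  [237,250): 13 bp
  [250,257): 7 bp
  [257,262): 5 bp
  [262,273): 11 bp
  [273,295): 22 bp

[1,4,5,6,6,7,7,7,7,7,8,8,10,11,11,11,12,12,12,12,13,14,17,19,21,22,25]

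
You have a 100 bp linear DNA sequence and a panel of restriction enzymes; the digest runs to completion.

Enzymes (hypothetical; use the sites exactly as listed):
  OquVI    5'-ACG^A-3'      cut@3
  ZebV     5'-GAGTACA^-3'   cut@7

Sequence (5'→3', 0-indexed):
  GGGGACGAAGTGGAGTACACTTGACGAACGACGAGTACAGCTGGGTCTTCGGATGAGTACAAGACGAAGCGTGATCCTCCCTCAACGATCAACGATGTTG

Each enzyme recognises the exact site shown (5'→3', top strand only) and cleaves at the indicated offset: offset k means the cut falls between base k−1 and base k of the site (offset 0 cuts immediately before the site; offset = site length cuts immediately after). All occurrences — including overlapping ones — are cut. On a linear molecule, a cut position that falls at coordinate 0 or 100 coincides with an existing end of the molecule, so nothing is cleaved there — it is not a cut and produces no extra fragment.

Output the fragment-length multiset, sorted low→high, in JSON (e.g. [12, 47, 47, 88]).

[3,4,5,6,6,7,7,7,12,21,22]

Per-enzyme occurrences:
  OquVI (ACGA, off=3): starts [4, 23, 27, 30, 63, 84, 91] → cuts [7, 26, 30, 33, 66, 87, 94]
  ZebV (GAGTACA, off=7): starts [12, 32, 54] → cuts [19, 39, 61]

Pooled cuts: [7, 19, 26, 30, 33, 39, 61, 66, 87, 94]

Fragments:
  [0,7): 7 bp
  [7,19): 12 bp
  [19,26): 7 bp
  [26,30): 4 bp
  [30,33): 3 bp
  [33,39): 6 bp
  [39,61): 22 bp
  [61,66): 5 bp
  [66,87): 21 bp
  [87,94): 7 bp
  [94,100): 6 bp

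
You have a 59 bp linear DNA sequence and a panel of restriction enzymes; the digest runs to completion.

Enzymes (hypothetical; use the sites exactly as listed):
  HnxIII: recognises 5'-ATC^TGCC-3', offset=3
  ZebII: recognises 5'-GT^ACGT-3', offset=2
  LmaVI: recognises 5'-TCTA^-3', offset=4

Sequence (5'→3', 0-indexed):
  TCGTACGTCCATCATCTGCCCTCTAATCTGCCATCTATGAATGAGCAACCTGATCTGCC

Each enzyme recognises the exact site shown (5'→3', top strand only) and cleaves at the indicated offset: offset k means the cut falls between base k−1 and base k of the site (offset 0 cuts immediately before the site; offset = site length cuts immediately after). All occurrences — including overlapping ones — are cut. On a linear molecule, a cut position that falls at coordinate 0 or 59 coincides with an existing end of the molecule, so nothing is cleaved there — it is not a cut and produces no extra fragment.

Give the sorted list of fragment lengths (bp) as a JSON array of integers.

Per-enzyme occurrences:
  HnxIII (ATCTGCC, off=3): starts [13, 25, 52] → cuts [16, 28, 55]
  ZebII (GTACGT, off=2): starts [2] → cuts [4]
  LmaVI (TCTA, off=4): starts [21, 33] → cuts [25, 37]

All cut coordinates (distinct, sorted): [4, 16, 25, 28, 37, 55]

Fragments:
  [0,4): 4 bp
  [4,16): 12 bp
  [16,25): 9 bp
  [25,28): 3 bp
  [28,37): 9 bp
  [37,55): 18 bp
  [55,59): 4 bp

[3,4,4,9,9,12,18]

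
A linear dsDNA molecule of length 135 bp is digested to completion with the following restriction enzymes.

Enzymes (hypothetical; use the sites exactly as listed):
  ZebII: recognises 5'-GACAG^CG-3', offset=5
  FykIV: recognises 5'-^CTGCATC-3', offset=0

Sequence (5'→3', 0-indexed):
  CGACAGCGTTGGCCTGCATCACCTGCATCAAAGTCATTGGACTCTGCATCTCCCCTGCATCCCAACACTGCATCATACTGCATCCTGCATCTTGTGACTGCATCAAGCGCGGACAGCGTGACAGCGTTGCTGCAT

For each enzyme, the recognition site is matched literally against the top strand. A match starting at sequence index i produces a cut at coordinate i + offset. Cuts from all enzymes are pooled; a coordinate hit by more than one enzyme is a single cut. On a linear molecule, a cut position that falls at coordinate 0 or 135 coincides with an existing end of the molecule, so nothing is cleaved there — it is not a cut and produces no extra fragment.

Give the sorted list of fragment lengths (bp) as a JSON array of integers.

Site scan:
  ZebII GACAGCG/5: at [1, 111, 119] ⇒ [6, 116, 124]
  FykIV CTGCATC/0: at [13, 22, 43, 54, 67, 77, 84, 97] ⇒ [13, 22, 43, 54, 67, 77, 84, 97]

Pooled cuts: [6, 13, 22, 43, 54, 67, 77, 84, 97, 116, 124]

Fragments:
  [0,6): 6 bp
  [6,13): 7 bp
  [13,22): 9 bp
  [22,43): 21 bp
  [43,54): 11 bp
  [54,67): 13 bp
  [67,77): 10 bp
  [77,84): 7 bp
  [84,97): 13 bp
  [97,116): 19 bp
  [116,124): 8 bp
  [124,135): 11 bp

[6,7,7,8,9,10,11,11,13,13,19,21]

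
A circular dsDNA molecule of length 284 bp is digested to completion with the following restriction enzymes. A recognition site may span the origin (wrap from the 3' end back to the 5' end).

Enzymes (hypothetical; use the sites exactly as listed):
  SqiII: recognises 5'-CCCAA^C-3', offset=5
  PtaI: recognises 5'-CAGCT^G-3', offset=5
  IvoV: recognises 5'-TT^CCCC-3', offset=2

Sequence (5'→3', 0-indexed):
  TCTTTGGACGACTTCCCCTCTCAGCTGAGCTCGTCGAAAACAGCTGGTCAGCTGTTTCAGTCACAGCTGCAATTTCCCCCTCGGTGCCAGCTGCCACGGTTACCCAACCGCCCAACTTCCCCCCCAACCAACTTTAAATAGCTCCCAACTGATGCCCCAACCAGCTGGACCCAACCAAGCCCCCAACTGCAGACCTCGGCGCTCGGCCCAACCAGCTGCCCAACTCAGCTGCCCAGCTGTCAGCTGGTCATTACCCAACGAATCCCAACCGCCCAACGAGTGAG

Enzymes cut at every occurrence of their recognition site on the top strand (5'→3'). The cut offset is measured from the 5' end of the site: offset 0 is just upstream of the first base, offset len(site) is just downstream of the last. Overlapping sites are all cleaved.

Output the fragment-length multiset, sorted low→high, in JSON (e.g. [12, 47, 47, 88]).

[3,6,6,6,7,7,7,8,8,8,8,8,9,10,12,12,12,13,15,15,17,19,21,22,25]

Scan for sites:
  SqiII CCCAAC/5: at [102, 110, 122, 143, 155, 169, 181, 206, 218, 253, 263, 271] ⇒ [107, 115, 127, 148, 160, 174, 186, 211, 223, 258, 268, 276]
  PtaI CAGCTG/5: at [21, 40, 48, 63, 87, 161, 212, 225, 233, 240] ⇒ [26, 45, 53, 68, 92, 166, 217, 230, 238, 245]
  IvoV TTCCCC/2: at [12, 73, 116] ⇒ [14, 75, 118]

Pooled cuts: [14, 26, 45, 53, 68, 75, 92, 107, 115, 118, 127, 148, 160, 166, 174, 186, 211, 217, 223, 230, 238, 245, 258, 268, 276]

Fragment lengths:
  14→26: 12 bp
  26→45: 19 bp
  45→53: 8 bp
  53→68: 15 bp
  68→75: 7 bp
  75→92: 17 bp
  92→107: 15 bp
  107→115: 8 bp
  115→118: 3 bp
  118→127: 9 bp
  127→148: 21 bp
  148→160: 12 bp
  160→166: 6 bp
  166→174: 8 bp
  174→186: 12 bp
  186→211: 25 bp
  211→217: 6 bp
  217→223: 6 bp
  223→230: 7 bp
  230→238: 8 bp
  238→245: 7 bp
  245→258: 13 bp
  258→268: 10 bp
  268→276: 8 bp
  276→14 (wrap): 284-276+14 = 22 bp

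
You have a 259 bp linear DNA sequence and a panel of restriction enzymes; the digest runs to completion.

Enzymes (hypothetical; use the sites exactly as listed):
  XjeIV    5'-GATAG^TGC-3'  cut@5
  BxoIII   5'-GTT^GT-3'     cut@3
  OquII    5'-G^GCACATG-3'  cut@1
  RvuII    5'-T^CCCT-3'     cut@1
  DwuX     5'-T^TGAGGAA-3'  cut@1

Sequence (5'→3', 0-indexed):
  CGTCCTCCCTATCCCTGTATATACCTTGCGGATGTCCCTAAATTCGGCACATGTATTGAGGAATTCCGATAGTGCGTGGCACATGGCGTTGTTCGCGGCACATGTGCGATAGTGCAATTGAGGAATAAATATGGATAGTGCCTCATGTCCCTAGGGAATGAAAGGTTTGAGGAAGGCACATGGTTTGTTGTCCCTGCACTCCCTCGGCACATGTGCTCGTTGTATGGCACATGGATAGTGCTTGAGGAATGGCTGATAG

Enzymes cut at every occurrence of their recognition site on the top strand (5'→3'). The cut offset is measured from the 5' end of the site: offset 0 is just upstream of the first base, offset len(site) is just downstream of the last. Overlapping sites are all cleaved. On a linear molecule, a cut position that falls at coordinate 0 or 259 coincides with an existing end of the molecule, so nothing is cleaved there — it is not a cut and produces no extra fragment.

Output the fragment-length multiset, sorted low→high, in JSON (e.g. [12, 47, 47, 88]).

[2,4,5,6,6,6,6,6,7,8,9,10,10,11,12,12,14,15,15,16,17,19,20,23]

Scan for sites:
  XjeIV (GATAGTGC, off=5): starts [67, 107, 133, 233] → cuts [72, 112, 138, 238]
  BxoIII (GTTGT, off=3): starts [87, 186, 218] → cuts [90, 189, 221]
  OquII (GGCACATG, off=1): starts [45, 77, 96, 174, 205, 225] → cuts [46, 78, 97, 175, 206, 226]
  RvuII (TCCCT, off=1): starts [5, 11, 34, 147, 190, 199] → cuts [6, 12, 35, 148, 191, 200]
  DwuX (TTGAGGAA, off=1): starts [55, 117, 166, 241] → cuts [56, 118, 167, 242]

All cut coordinates (distinct, sorted): [6, 12, 35, 46, 56, 72, 78, 90, 97, 112, 118, 138, 148, 167, 175, 189, 191, 200, 206, 221, 226, 238, 242]

Fragment lengths:
  [0,6): 6 bp
  [6,12): 6 bp
  [12,35): 23 bp
  [35,46): 11 bp
  [46,56): 10 bp
  [56,72): 16 bp
  [72,78): 6 bp
  [78,90): 12 bp
  [90,97): 7 bp
  [97,112): 15 bp
  [112,118): 6 bp
  [118,138): 20 bp
  [138,148): 10 bp
  [148,167): 19 bp
  [167,175): 8 bp
  [175,189): 14 bp
  [189,191): 2 bp
  [191,200): 9 bp
  [200,206): 6 bp
  [206,221): 15 bp
  [221,226): 5 bp
  [226,238): 12 bp
  [238,242): 4 bp
  [242,259): 17 bp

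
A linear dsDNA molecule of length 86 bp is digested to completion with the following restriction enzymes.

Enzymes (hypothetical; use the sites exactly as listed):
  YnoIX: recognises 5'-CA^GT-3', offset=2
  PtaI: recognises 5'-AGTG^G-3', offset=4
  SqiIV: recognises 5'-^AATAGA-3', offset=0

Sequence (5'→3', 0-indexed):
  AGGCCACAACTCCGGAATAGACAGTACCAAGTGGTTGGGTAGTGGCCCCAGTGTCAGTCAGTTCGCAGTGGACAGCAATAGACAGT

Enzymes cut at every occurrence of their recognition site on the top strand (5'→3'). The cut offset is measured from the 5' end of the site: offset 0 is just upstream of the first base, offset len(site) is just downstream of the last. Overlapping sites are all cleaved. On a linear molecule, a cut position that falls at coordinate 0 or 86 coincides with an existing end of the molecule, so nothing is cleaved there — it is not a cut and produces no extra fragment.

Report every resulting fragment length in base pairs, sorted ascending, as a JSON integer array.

Per-enzyme occurrences:
  YnoIX (CAGT, off=2): starts [21, 48, 54, 58, 65, 82] → cuts [23, 50, 56, 60, 67, 84]
  PtaI (AGTGG, off=4): starts [29, 40, 66] → cuts [33, 44, 70]
  SqiIV (AATAGA, off=0): starts [15, 76] → cuts [15, 76]

All cut coordinates (distinct, sorted): [15, 23, 33, 44, 50, 56, 60, 67, 70, 76, 84]

Fragments:
  [0,15): 15 bp
  [15,23): 8 bp
  [23,33): 10 bp
  [33,44): 11 bp
  [44,50): 6 bp
  [50,56): 6 bp
  [56,60): 4 bp
  [60,67): 7 bp
  [67,70): 3 bp
  [70,76): 6 bp
  [76,84): 8 bp
  [84,86): 2 bp

[2,3,4,6,6,6,7,8,8,10,11,15]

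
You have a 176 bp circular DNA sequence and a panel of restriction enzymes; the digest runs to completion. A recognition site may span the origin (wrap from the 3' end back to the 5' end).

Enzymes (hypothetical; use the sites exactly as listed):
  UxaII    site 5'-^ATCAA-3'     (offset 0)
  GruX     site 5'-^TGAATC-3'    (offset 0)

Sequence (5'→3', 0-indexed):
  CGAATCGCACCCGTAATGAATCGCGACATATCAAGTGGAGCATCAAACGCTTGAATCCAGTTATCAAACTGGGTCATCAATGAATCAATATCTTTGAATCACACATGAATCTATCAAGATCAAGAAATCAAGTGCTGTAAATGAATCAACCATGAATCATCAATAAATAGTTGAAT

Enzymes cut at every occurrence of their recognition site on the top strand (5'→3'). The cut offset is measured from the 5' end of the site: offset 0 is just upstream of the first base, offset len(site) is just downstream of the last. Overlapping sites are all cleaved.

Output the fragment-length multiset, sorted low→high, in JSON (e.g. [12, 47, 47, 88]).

Per-enzyme occurrences:
  UxaII ATCAA/0: at [29, 41, 62, 75, 83, 112, 118, 126, 144, 158] ⇒ [29, 41, 62, 75, 83, 112, 118, 126, 144, 158]
  GruX TGAATC/0: at [16, 51, 80, 94, 105, 141, 152, 171] ⇒ [16, 51, 80, 94, 105, 141, 152, 171]

All cut coordinates (distinct, sorted): [16, 29, 41, 51, 62, 75, 80, 83, 94, 105, 112, 118, 126, 141, 144, 152, 158, 171]

Fragment lengths:
  16→29: 13 bp
  29→41: 12 bp
  41→51: 10 bp
  51→62: 11 bp
  62→75: 13 bp
  75→80: 5 bp
  80→83: 3 bp
  83→94: 11 bp
  94→105: 11 bp
  105→112: 7 bp
  112→118: 6 bp
  118→126: 8 bp
  126→141: 15 bp
  141→144: 3 bp
  144→152: 8 bp
  152→158: 6 bp
  158→171: 13 bp
  171→16 (wrap): 176-171+16 = 21 bp

[3,3,5,6,6,7,8,8,10,11,11,11,12,13,13,13,15,21]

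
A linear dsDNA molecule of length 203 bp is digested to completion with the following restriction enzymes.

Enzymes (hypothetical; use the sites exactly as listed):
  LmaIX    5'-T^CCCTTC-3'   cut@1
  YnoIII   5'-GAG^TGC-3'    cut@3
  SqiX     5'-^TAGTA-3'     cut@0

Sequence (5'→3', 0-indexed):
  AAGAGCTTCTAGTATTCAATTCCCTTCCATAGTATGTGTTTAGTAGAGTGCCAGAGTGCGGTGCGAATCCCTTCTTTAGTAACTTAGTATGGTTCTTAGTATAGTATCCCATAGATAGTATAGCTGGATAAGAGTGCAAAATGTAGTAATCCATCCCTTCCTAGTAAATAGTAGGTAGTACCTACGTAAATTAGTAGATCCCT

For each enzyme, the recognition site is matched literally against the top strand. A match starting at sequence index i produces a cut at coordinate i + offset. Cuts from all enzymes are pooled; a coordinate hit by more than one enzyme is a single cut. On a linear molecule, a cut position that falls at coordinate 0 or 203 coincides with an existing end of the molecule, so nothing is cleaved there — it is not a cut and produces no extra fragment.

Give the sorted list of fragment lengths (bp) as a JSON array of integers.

[5,7,7,7,8,8,8,8,8,9,9,11,11,12,12,12,12,14,16,19]

Scan for sites:
  LmaIX (TCCCTTC, off=1): starts [20, 67, 153] → cuts [21, 68, 154]
  YnoIII (GAGTGC, off=3): starts [45, 53, 131] → cuts [48, 56, 134]
  SqiX (TAGTA, off=0): starts [9, 29, 40, 76, 84, 96, 101, 115, 143, 161, 168, 175, 191] → cuts [9, 29, 40, 76, 84, 96, 101, 115, 143, 161, 168, 175, 191]

All cut coordinates (distinct, sorted): [9, 21, 29, 40, 48, 56, 68, 76, 84, 96, 101, 115, 134, 143, 154, 161, 168, 175, 191]

Fragment lengths:
  [0,9): 9 bp
  [9,21): 12 bp
  [21,29): 8 bp
  [29,40): 11 bp
  [40,48): 8 bp
  [48,56): 8 bp
  [56,68): 12 bp
  [68,76): 8 bp
  [76,84): 8 bp
  [84,96): 12 bp
  [96,101): 5 bp
  [101,115): 14 bp
  [115,134): 19 bp
  [134,143): 9 bp
  [143,154): 11 bp
  [154,161): 7 bp
  [161,168): 7 bp
  [168,175): 7 bp
  [175,191): 16 bp
  [191,203): 12 bp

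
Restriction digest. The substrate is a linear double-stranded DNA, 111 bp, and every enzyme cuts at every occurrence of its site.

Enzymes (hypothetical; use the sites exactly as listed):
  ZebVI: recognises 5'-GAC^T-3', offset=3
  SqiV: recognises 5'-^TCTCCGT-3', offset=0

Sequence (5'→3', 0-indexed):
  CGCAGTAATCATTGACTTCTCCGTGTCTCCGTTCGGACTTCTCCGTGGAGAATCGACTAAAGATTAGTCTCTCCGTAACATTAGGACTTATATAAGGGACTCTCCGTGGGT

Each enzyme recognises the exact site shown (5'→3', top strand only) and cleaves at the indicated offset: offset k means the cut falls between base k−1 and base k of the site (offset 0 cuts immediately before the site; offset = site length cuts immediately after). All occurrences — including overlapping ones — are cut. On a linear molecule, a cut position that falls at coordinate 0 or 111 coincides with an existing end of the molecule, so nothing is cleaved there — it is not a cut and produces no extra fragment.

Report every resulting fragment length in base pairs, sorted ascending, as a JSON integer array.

Site scan:
  ZebVI GACT/3: at [13, 35, 54, 84, 97] ⇒ [16, 38, 57, 87, 100]
  SqiV TCTCCGT/0: at [17, 25, 39, 69, 100] ⇒ [17, 25, 39, 69, 100]

All cut coordinates (distinct, sorted): [16, 17, 25, 38, 39, 57, 69, 87, 100]

Fragments:
  [0,16): 16 bp
  [16,17): 1 bp
  [17,25): 8 bp
  [25,38): 13 bp
  [38,39): 1 bp
  [39,57): 18 bp
  [57,69): 12 bp
  [69,87): 18 bp
  [87,100): 13 bp
  [100,111): 11 bp

[1,1,8,11,12,13,13,16,18,18]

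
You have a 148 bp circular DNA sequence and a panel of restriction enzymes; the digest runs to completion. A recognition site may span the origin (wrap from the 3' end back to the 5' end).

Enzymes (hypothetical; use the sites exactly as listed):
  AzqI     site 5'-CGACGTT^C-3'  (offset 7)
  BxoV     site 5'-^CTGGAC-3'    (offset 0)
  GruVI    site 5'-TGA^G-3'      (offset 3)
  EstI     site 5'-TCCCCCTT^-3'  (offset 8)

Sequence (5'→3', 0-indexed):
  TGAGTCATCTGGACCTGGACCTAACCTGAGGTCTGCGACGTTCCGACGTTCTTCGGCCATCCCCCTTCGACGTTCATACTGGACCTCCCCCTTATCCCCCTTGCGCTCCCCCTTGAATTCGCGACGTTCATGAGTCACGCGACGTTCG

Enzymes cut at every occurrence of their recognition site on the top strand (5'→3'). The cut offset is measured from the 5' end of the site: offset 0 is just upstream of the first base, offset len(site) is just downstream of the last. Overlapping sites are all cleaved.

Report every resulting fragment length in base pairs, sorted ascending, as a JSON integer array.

[4,5,5,5,6,7,8,9,12,13,13,14,15,15,17]

Scan for sites:
  AzqI (CGACGTTC, off=7): starts [35, 43, 67, 121, 139] → cuts [42, 50, 74, 128, 146]
  BxoV (CTGGAC, off=0): starts [8, 14, 78] → cuts [8, 14, 78]
  GruVI (TGAG, off=3): starts [0, 26, 130] → cuts [3, 29, 133]
  EstI (TCCCCCTT, off=8): starts [59, 85, 94, 106] → cuts [67, 93, 102, 114]

Pooled cuts: [3, 8, 14, 29, 42, 50, 67, 74, 78, 93, 102, 114, 128, 133, 146]

Fragment lengths:
  3→8: 5 bp
  8→14: 6 bp
  14→29: 15 bp
  29→42: 13 bp
  42→50: 8 bp
  50→67: 17 bp
  67→74: 7 bp
  74→78: 4 bp
  78→93: 15 bp
  93→102: 9 bp
  102→114: 12 bp
  114→128: 14 bp
  128→133: 5 bp
  133→146: 13 bp
  146→3 (wrap): 148-146+3 = 5 bp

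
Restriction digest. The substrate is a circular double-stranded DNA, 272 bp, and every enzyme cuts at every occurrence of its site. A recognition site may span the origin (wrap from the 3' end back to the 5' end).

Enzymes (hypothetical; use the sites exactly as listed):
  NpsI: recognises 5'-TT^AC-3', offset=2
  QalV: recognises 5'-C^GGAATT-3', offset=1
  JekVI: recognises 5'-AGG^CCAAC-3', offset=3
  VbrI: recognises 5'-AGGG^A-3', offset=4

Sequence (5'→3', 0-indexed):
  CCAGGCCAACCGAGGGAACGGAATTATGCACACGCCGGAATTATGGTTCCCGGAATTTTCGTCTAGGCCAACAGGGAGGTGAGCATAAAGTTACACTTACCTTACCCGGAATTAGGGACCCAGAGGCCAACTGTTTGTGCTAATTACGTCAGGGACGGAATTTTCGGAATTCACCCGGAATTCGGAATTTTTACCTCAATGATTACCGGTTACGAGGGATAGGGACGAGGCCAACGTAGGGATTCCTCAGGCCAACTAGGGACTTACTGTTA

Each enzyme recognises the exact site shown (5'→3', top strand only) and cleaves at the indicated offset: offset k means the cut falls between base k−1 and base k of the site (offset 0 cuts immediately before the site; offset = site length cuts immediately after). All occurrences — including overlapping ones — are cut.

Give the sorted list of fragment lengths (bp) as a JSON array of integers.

Per-enzyme occurrences:
  NpsI (TTAC, off=2): starts [90, 96, 101, 143, 190, 202, 209, 263, 269] → cuts [92, 98, 103, 145, 192, 204, 211, 265, 271]
  QalV (CGGAATT, off=1): starts [18, 35, 50, 106, 155, 164, 175, 182] → cuts [19, 36, 51, 107, 156, 165, 176, 183]
  JekVI (AGGCCAAC, off=3): starts [2, 64, 123, 227, 248] → cuts [5, 67, 126, 230, 251]
  VbrI (AGGGA, off=4): starts [12, 72, 113, 150, 214, 220, 237, 257] → cuts [16, 76, 117, 154, 218, 224, 241, 261]

All cut coordinates (distinct, sorted): [5, 16, 19, 36, 51, 67, 76, 92, 98, 103, 107, 117, 126, 145, 154, 156, 165, 176, 183, 192, 204, 211, 218, 224, 230, 241, 251, 261, 265, 271]

Fragment lengths:
  5→16: 11 bp
  16→19: 3 bp
  19→36: 17 bp
  36→51: 15 bp
  51→67: 16 bp
  67→76: 9 bp
  76→92: 16 bp
  92→98: 6 bp
  98→103: 5 bp
  103→107: 4 bp
  107→117: 10 bp
  117→126: 9 bp
  126→145: 19 bp
  145→154: 9 bp
  154→156: 2 bp
  156→165: 9 bp
  165→176: 11 bp
  176→183: 7 bp
  183→192: 9 bp
  192→204: 12 bp
  204→211: 7 bp
  211→218: 7 bp
  218→224: 6 bp
  224→230: 6 bp
  230→241: 11 bp
  241→251: 10 bp
  251→261: 10 bp
  261→265: 4 bp
  265→271: 6 bp
  271→5 (wrap): 272-271+5 = 6 bp

[2,3,4,4,5,6,6,6,6,6,7,7,7,9,9,9,9,9,10,10,10,11,11,11,12,15,16,16,17,19]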